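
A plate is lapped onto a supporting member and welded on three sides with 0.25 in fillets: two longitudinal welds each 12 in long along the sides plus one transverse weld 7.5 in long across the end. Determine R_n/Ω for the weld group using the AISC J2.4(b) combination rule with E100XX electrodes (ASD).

R_n/Ω ≈ 168 kip

E100XX → F_EXX = 100 ksi.
t_e = 0.707 × 0.25 = 0.1767 in.
R_nwl = 0.6 × 100 × 0.1767 × 24 = 254.5 kip (longitudinal, 2 welds).
R_nwt = 0.6 × 100 × 0.1767 × 7.5 = 79.54 kip (transverse, base value).
(i) R_nwl + R_nwt = 334.1 kip; (ii) 0.85 R_nwl + 1.5 R_nwt = 335.6 kip.
R_n = max = 335.6 kip [governs: (ii)]; R_n/Ω = 167.8 kip.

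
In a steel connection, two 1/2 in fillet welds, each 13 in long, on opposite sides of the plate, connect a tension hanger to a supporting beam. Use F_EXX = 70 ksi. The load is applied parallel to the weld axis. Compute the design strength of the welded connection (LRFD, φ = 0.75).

Effective throat t_e = 0.707 × 0.5 = 0.3535 in.
Total length L = 26 in; A_we = 0.3535 × 26 = 9.191 in².
F_nw = 0.6 F_EXX = 0.6 × 70 = 42 ksi.
φR_n = 0.75 × 42 × 9.191 = 289.5 kips.

φR_n ≈ 290 kips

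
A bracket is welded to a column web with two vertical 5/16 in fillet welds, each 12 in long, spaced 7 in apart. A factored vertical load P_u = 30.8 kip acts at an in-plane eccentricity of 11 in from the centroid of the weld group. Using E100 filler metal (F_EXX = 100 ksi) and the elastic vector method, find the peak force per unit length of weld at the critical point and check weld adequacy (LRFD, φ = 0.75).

f_max ≈ 4.82 kip/in; adequate

Total weld length L_w = 24 in. Treat welds as unit-width lines.
Polar moment about centroid: J = 2[d³/12 + d(b/2)²] = 2[12³/12 + 12×3.5²] = 582 in³.
Direct shear f_v = P/L_w = 30.8 / 24 = 1.283 kip/in (vertical).
Torsion M = P·e = 30.8 × 11 = 338.8 kip·in.
Critical point at (x, y) = (3.5, 6) from centroid. f_tx = M·y/J = 3.493 kip/in; f_ty = M·x/J = 2.037 kip/in.
Resultant f_max = √[f_tx² + (f_v + f_ty)²] = √[3.493² + (1.283 + 2.037)²] = 4.819 kip/in.
Capacity per unit length: φr_n = 0.75 × 0.6 × 100 × (0.707 × 0.3125) = 9.942 kip/in.
4.819 ≤ 9.942 → adequate.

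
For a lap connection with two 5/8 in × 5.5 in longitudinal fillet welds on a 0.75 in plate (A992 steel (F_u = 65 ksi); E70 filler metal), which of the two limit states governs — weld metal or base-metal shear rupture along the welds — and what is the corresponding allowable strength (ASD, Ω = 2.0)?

E70XX → F_EXX = 70 ksi.
t_e = 0.707 × 0.625 = 0.4419 in; L = 11 in.
Weld metal: R_n/Ω = (1/2.0) × 0.6 × 70 × 0.4419 × 11 = 102.1 kip.
Base metal (shear rupture): R_n/Ω = (1/2.0) × 0.6 × 65 × 0.75 × 11 = 160.9 kip.
Governing: weld metal.

R_n/Ω ≈ 102 kip (weld metal governs)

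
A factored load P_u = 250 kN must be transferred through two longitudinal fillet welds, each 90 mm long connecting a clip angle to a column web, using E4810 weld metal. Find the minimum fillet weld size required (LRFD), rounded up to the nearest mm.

E48XX → F_EXX = 480 MPa.
Total weld length L = 180 mm.
Required throat t_e = P_u / (φ × 0.6 F_EXX × L) = 250 / (0.75 × 0.6 × 480 × 180 × 10⁻³) = 6.43 mm.
Required leg w = t_e / 0.707 = 9.095 mm → use 10 mm.

w = 10 mm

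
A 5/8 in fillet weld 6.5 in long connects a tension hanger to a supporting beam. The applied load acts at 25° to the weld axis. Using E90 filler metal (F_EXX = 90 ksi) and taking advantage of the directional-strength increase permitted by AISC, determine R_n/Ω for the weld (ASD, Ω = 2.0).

t_e = 0.707 × 0.625 = 0.4419 in; A_we = 0.4419 × 6.5 = 2.872 in².
Directional factor: 1.0 + 0.5 sin^1.5(25°) = 1.137.
F_nw = 0.6 × 90 × 1.137 = 61.42 ksi.
R_n/Ω = (61.42 × 2.872) / 2.0 = 88.2 kips.

R_n/Ω ≈ 88.2 kips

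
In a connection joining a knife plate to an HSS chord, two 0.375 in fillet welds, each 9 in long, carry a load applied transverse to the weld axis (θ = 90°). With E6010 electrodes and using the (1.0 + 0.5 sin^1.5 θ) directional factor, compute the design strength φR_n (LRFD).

φR_n ≈ 193 kip

E60XX → F_EXX = 60 ksi.
t_e = 0.707 × 0.375 = 0.2651 in; A_we = 0.2651 × 18 = 4.772 in².
Directional factor: 1.0 + 0.5 sin^1.5(90°) = 1.5.
F_nw = 0.6 × 60 × 1.5 = 54 ksi.
φR_n = 0.75 × 54 × 4.772 = 193.3 kip.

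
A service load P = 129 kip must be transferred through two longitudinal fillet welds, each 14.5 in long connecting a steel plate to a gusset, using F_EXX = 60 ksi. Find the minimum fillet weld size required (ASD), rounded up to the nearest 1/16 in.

w = 3/8 in

Total weld length L = 29 in.
Required throat t_e = P × Ω / (0.6 F_EXX × L) = 129 × 2.0 / (0.6 × 60 × 29) = 0.2471 in.
Required leg w = t_e / 0.707 = 0.3495 in → use 3/8 in.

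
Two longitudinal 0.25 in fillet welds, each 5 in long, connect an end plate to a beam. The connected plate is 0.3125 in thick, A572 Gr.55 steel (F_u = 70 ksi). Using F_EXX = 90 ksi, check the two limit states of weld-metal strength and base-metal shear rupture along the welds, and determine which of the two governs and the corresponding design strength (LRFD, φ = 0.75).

φR_n ≈ 71.6 kip (weld metal governs)

t_e = 0.707 × 0.25 = 0.1767 in; L = 10 in.
Weld metal: φR_n = 0.75 × 0.6 × 90 × 0.1767 × 10 = 71.58 kip.
Base metal (shear rupture): φR_n = 0.75 × 0.6 × 70 × 0.3125 × 10 = 98.44 kip.
Governing: weld metal.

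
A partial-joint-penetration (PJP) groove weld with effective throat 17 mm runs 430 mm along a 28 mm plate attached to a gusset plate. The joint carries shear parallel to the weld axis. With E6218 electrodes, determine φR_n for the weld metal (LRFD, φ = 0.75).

φR_n ≈ 2040 kN

E62XX → F_EXX = 620 MPa.
Effective throat (given) t_e = 17 mm.
A_we = 17 × 430 = 7310 mm².
F_nw = 0.6 F_EXX = 372 MPa.
φR_n = 0.75 × 372 × 7310 × 10⁻³ = 2039 kN.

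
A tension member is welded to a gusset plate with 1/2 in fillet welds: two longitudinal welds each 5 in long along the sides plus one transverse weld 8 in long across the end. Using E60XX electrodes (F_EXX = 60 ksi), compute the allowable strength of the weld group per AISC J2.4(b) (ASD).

R_n/Ω ≈ 130 kip

t_e = 0.707 × 0.5 = 0.3535 in.
R_nwl = 0.6 × 60 × 0.3535 × 10 = 127.3 kip (longitudinal, 2 welds).
R_nwt = 0.6 × 60 × 0.3535 × 8 = 101.8 kip (transverse, base value).
(i) R_nwl + R_nwt = 229.1 kip; (ii) 0.85 R_nwl + 1.5 R_nwt = 260.9 kip.
R_n = max = 260.9 kip [governs: (ii)]; R_n/Ω = 130.4 kip.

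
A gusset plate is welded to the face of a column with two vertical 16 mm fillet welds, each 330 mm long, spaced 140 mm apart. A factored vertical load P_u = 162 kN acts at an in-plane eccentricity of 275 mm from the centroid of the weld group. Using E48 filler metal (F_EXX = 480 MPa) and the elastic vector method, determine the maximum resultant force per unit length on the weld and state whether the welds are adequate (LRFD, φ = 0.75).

f_max ≈ 988 N/mm; adequate

Total weld length L_w = 660 mm. Treat welds as unit-width lines.
Polar moment about centroid: J = 2[d³/12 + d(b/2)²] = 2[330³/12 + 330×70²] = 9224000 mm³.
Direct shear f_v = P/L_w = 162×10³ / 660 = 245.5 N/mm (vertical).
Torsion M = P·e = 162×10³ × 275 = 44550000 N·mm.
Critical point at (x, y) = (70, 165) from centroid. f_tx = M·y/J = 797 N/mm; f_ty = M·x/J = 338.1 N/mm.
Resultant f_max = √[f_tx² + (f_v + f_ty)²] = √[797² + (245.5 + 338.1)²] = 987.8 N/mm.
Capacity per unit length: φr_n = 0.75 × 0.6 × 480 × (0.707 × 16) = 2443 N/mm.
987.8 ≤ 2443 → adequate.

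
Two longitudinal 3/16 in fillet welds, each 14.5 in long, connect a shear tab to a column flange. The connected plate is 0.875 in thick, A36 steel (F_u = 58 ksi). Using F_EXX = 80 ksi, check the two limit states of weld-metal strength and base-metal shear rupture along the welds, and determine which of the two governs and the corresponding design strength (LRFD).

t_e = 0.707 × 0.1875 = 0.1326 in; L = 29 in.
Weld metal: φR_n = 0.75 × 0.6 × 80 × 0.1326 × 29 = 138.4 kips.
Base metal (shear rupture): φR_n = 0.75 × 0.6 × 58 × 0.875 × 29 = 662.3 kips.
Governing: weld metal.

φR_n ≈ 138 kips (weld metal governs)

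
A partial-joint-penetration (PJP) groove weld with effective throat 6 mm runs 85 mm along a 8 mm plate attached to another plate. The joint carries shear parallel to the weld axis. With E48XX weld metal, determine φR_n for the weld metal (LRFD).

E48XX → F_EXX = 480 MPa.
Effective throat (given) t_e = 6 mm.
A_we = 6 × 85 = 510 mm².
F_nw = 0.6 F_EXX = 288 MPa.
φR_n = 0.75 × 288 × 510 × 10⁻³ = 110.2 kN.

φR_n ≈ 110 kN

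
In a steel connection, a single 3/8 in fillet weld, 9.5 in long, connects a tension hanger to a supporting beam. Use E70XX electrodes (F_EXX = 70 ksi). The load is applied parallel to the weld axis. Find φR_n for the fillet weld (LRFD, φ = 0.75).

Effective throat t_e = 0.707 × 0.375 = 0.2651 in.
Total length L = 9.5 in; A_we = 0.2651 × 9.5 = 2.519 in².
F_nw = 0.6 F_EXX = 0.6 × 70 = 42 ksi.
φR_n = 0.75 × 42 × 2.519 = 79.34 kips.

φR_n ≈ 79.3 kips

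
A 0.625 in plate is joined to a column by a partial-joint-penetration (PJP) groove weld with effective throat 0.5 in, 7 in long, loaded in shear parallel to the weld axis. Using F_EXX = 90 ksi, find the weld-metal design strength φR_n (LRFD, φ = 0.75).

φR_n ≈ 142 kips

Effective throat (given) t_e = 0.5 in.
A_we = 0.5 × 7 = 3.5 in².
F_nw = 0.6 F_EXX = 54 ksi.
φR_n = 0.75 × 54 × 3.5 = 141.8 kips.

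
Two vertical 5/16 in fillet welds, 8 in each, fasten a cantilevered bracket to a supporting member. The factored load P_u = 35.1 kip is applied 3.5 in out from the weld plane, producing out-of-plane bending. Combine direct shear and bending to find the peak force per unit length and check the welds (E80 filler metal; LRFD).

f_max ≈ 6.16 kip/in; adequate

E80XX → F_EXX = 80 ksi.
L_w = 2 × 8 = 16 in; section modulus (unit throat) S = 2 × L²/6 = 21.33 in².
Direct shear f_v = P/L_w = 35.1/16 = 2.194 kip/in.
Moment M = P × e = 35.1 × 3.5 = 122.85 kip·in; bending f_b = M/S = 5.759 kip/in.
f_max = √(f_v² + f_b²) = √(2.194² + 5.759²) = 6.162 kip/in.
φr_n = 0.75 × 0.6 × 80 × (0.707 × 0.3125) = 7.954 kip/in → adequate.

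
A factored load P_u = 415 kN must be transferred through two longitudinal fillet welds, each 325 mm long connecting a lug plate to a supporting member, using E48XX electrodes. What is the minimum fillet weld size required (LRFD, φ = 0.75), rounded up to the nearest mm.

w = 5 mm

E48XX → F_EXX = 480 MPa.
Total weld length L = 650 mm.
Required throat t_e = P_u / (φ × 0.6 F_EXX × L) = 415 / (0.75 × 0.6 × 480 × 650 × 10⁻³) = 2.956 mm.
Required leg w = t_e / 0.707 = 4.181 mm → use 5 mm.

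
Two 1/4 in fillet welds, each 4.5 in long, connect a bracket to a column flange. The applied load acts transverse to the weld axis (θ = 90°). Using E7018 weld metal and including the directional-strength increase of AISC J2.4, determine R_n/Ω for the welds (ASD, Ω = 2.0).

R_n/Ω ≈ 50.1 kips

E70XX → F_EXX = 70 ksi.
t_e = 0.707 × 0.25 = 0.1767 in; A_we = 0.1767 × 9 = 1.591 in².
Directional factor: 1.0 + 0.5 sin^1.5(90°) = 1.5.
F_nw = 0.6 × 70 × 1.5 = 63 ksi.
R_n/Ω = (63 × 1.591) / 2.0 = 50.11 kips.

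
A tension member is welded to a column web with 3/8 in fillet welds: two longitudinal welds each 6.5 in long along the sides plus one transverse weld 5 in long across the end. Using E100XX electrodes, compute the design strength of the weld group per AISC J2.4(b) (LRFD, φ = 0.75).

φR_n ≈ 221 kip

E100XX → F_EXX = 100 ksi.
t_e = 0.707 × 0.375 = 0.2651 in.
R_nwl = 0.6 × 100 × 0.2651 × 13 = 206.8 kip (longitudinal, 2 welds).
R_nwt = 0.6 × 100 × 0.2651 × 5 = 79.54 kip (transverse, base value).
(i) R_nwl + R_nwt = 286.3 kip; (ii) 0.85 R_nwl + 1.5 R_nwt = 295.1 kip.
R_n = max = 295.1 kip [governs: (ii)]; φR_n = 221.3 kip.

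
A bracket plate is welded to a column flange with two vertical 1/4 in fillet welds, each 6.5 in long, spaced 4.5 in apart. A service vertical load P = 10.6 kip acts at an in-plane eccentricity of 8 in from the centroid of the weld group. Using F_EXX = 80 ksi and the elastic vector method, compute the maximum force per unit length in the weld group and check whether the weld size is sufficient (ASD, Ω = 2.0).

f_max ≈ 3.53 kip/in; adequate

Total weld length L_w = 13 in. Treat welds as unit-width lines.
Polar moment about centroid: J = 2[d³/12 + d(b/2)²] = 2[6.5³/12 + 6.5×2.25²] = 111.6 in³.
Direct shear f_v = P/L_w = 10.6 / 13 = 0.8154 kip/in (vertical).
Torsion M = P·e = 10.6 × 8 = 84.8 kip·in.
Critical point at (x, y) = (2.25, 3.25) from centroid. f_tx = M·y/J = 2.47 kip/in; f_ty = M·x/J = 1.71 kip/in.
Resultant f_max = √[f_tx² + (f_v + f_ty)²] = √[2.47² + (0.8154 + 1.71)²] = 3.532 kip/in.
Capacity per unit length: r_n/Ω = (1/2.0) × 0.6 × 80 × (0.707 × 0.25) = 4.242 kip/in.
3.532 ≤ 4.242 → adequate.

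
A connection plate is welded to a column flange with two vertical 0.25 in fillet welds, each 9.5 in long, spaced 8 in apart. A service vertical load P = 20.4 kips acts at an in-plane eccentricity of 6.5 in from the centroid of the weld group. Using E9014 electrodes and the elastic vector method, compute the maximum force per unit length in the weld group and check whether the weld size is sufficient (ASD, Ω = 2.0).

E90XX → F_EXX = 90 ksi.
Total weld length L_w = 19 in. Treat welds as unit-width lines.
Polar moment about centroid: J = 2[d³/12 + d(b/2)²] = 2[9.5³/12 + 9.5×4²] = 446.9 in³.
Direct shear f_v = P/L_w = 20.4 / 19 = 1.074 kip/in (vertical).
Torsion M = P·e = 20.4 × 6.5 = 132.6 kip·in.
Critical point at (x, y) = (4, 4.75) from centroid. f_tx = M·y/J = 1.409 kip/in; f_ty = M·x/J = 1.187 kip/in.
Resultant f_max = √[f_tx² + (f_v + f_ty)²] = √[1.409² + (1.074 + 1.187)²] = 2.664 kip/in.
Capacity per unit length: r_n/Ω = (1/2.0) × 0.6 × 90 × (0.707 × 0.25) = 4.772 kip/in.
2.664 ≤ 4.772 → adequate.

f_max ≈ 2.66 kip/in; adequate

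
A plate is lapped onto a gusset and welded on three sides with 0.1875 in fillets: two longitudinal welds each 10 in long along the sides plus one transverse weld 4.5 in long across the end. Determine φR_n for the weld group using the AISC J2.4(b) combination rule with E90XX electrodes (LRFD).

E90XX → F_EXX = 90 ksi.
t_e = 0.707 × 0.1875 = 0.1326 in.
R_nwl = 0.6 × 90 × 0.1326 × 20 = 143.2 kip (longitudinal, 2 welds).
R_nwt = 0.6 × 90 × 0.1326 × 4.5 = 32.21 kip (transverse, base value).
(i) R_nwl + R_nwt = 175.4 kip; (ii) 0.85 R_nwl + 1.5 R_nwt = 170 kip.
R_n = max = 175.4 kip [governs: (i)]; φR_n = 131.5 kip.

φR_n ≈ 132 kip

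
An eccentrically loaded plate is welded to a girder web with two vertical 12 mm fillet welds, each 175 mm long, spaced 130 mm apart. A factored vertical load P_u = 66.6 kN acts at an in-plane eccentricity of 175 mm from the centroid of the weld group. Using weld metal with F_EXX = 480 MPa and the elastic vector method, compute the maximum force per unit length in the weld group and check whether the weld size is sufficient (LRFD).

f_max ≈ 667 N/mm; adequate

Total weld length L_w = 350 mm. Treat welds as unit-width lines.
Polar moment about centroid: J = 2[d³/12 + d(b/2)²] = 2[175³/12 + 175×65²] = 2372000 mm³.
Direct shear f_v = P/L_w = 66.6×10³ / 350 = 190.3 N/mm (vertical).
Torsion M = P·e = 66.6×10³ × 175 = 11655000 N·mm.
Critical point at (x, y) = (65, 87.5) from centroid. f_tx = M·y/J = 429.9 N/mm; f_ty = M·x/J = 319.4 N/mm.
Resultant f_max = √[f_tx² + (f_v + f_ty)²] = √[429.9² + (190.3 + 319.4)²] = 666.8 N/mm.
Capacity per unit length: φr_n = 0.75 × 0.6 × 480 × (0.707 × 12) = 1833 N/mm.
666.8 ≤ 1833 → adequate.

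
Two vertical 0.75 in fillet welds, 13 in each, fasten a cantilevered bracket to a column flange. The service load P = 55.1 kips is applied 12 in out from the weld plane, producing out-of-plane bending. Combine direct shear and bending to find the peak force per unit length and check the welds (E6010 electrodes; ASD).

E60XX → F_EXX = 60 ksi.
L_w = 2 × 13 = 26 in; section modulus (unit throat) S = 2 × L²/6 = 56.33 in².
Direct shear f_v = P/L_w = 55.1/26 = 2.119 kip/in.
Moment M = P × e = 55.1 × 12 = 661.2 kip·in; bending f_b = M/S = 11.74 kip/in.
f_max = √(f_v² + f_b²) = √(2.119² + 11.74²) = 11.93 kip/in.
r_n/Ω = (1/2.0) × 0.6 × 60 × (0.707 × 0.75) = 9.544 kip/in → NOT adequate.

f_max ≈ 11.9 kip/in; NOT adequate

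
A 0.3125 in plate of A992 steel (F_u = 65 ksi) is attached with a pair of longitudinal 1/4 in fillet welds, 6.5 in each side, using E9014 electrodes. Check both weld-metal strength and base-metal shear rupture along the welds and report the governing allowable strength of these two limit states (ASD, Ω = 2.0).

E90XX → F_EXX = 90 ksi.
t_e = 0.707 × 0.25 = 0.1767 in; L = 13 in.
Weld metal: R_n/Ω = (1/2.0) × 0.6 × 90 × 0.1767 × 13 = 62.04 kip.
Base metal (shear rupture): R_n/Ω = (1/2.0) × 0.6 × 65 × 0.3125 × 13 = 79.22 kip.
Governing: weld metal.

R_n/Ω ≈ 62 kip (weld metal governs)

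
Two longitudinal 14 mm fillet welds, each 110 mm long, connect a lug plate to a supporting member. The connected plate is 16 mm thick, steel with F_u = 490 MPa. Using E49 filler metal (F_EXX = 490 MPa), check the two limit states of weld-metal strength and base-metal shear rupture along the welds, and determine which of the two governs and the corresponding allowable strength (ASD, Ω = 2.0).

R_n/Ω ≈ 320 kN (weld metal governs)

t_e = 0.707 × 14 = 9.898 mm; L = 220 mm.
Weld metal: R_n/Ω = (1/2.0) × 0.6 × 490 × 9.898 × 220 × 10⁻³ = 320.1 kN.
Base metal (shear rupture): R_n/Ω = (1/2.0) × 0.6 × 490 × 16 × 220 × 10⁻³ = 517.4 kN.
Governing: weld metal.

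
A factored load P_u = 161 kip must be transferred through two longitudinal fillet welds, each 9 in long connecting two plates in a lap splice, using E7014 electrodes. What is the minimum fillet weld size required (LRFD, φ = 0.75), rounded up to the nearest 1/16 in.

E70XX → F_EXX = 70 ksi.
Total weld length L = 18 in.
Required throat t_e = P_u / (φ × 0.6 F_EXX × L) = 161 / (0.75 × 0.6 × 70 × 18) = 0.284 in.
Required leg w = t_e / 0.707 = 0.4016 in → use 7/16 in.

w = 7/16 in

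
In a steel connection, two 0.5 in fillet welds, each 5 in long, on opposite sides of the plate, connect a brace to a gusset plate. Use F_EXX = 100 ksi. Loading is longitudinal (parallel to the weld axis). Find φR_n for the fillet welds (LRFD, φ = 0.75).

φR_n ≈ 159 kip

Effective throat t_e = 0.707 × 0.5 = 0.3535 in.
Total length L = 10 in; A_we = 0.3535 × 10 = 3.535 in².
F_nw = 0.6 F_EXX = 0.6 × 100 = 60 ksi.
φR_n = 0.75 × 60 × 3.535 = 159.1 kip.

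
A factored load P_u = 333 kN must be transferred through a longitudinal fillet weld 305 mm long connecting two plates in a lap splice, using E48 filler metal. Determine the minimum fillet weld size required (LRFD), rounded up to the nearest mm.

w = 8 mm

E48XX → F_EXX = 480 MPa.
Total weld length L = 305 mm.
Required throat t_e = P_u / (φ × 0.6 F_EXX × L) = 333 / (0.75 × 0.6 × 480 × 305 × 10⁻³) = 5.055 mm.
Required leg w = t_e / 0.707 = 7.149 mm → use 8 mm.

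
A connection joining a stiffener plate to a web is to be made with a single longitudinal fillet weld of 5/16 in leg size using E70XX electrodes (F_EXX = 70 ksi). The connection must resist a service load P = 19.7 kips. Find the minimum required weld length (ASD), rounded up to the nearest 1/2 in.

Throat t_e = 0.707 × 0.3125 = 0.2209 in.
r_n/Ω = (0.6 × 70 × 0.2209) / 2.0 = 4.64 kip/in.
L_req = P / (r_n/Ω) = 19.7 / 4.64 = 4.246 in total.
Round up → use L = 4.5 in.

L = 4.5 in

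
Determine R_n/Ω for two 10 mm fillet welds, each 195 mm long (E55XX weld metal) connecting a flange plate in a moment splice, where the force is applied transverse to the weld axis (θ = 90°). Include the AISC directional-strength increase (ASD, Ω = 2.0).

R_n/Ω ≈ 682 kN

E55XX → F_EXX = 550 MPa.
t_e = 0.707 × 10 = 7.07 mm; A_we = 7.07 × 390 = 2757 mm².
Directional factor: 1.0 + 0.5 sin^1.5(90°) = 1.5.
F_nw = 0.6 × 550 × 1.5 = 495 MPa.
R_n/Ω = (495 × 2757) / 2.0 × 10⁻³ = 682.4 kN.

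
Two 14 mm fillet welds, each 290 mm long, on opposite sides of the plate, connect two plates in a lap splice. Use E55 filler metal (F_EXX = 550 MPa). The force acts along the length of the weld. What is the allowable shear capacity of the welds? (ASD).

R_n/Ω ≈ 947 kN

Effective throat t_e = 0.707 × 14 = 9.898 mm.
Total length L = 580 mm; A_we = 9.898 × 580 = 5741 mm².
F_nw = 0.6 F_EXX = 0.6 × 550 = 330 MPa.
R_n = 330 × 5741 × 10⁻³ = 1894 kN; R_n/Ω = 1894/2.0 = 947.2 kN.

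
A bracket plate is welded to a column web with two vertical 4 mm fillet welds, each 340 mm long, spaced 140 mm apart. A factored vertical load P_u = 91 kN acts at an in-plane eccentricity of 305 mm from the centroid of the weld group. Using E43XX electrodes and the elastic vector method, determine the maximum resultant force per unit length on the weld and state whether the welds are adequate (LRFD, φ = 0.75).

E43XX → F_EXX = 430 MPa.
Total weld length L_w = 680 mm. Treat welds as unit-width lines.
Polar moment about centroid: J = 2[d³/12 + d(b/2)²] = 2[340³/12 + 340×70²] = 9883000 mm³.
Direct shear f_v = P/L_w = 91×10³ / 680 = 133.8 N/mm (vertical).
Torsion M = P·e = 91×10³ × 305 = 27755000 N·mm.
Critical point at (x, y) = (70, 170) from centroid. f_tx = M·y/J = 477.4 N/mm; f_ty = M·x/J = 196.6 N/mm.
Resultant f_max = √[f_tx² + (f_v + f_ty)²] = √[477.4² + (133.8 + 196.6)²] = 580.6 N/mm.
Capacity per unit length: φr_n = 0.75 × 0.6 × 430 × (0.707 × 4) = 547.2 N/mm.
580.6 > 547.2 → NOT adequate.

f_max ≈ 581 N/mm; NOT adequate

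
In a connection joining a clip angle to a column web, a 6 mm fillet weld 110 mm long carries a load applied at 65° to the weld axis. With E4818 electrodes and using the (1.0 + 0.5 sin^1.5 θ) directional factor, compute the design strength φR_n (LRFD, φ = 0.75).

E48XX → F_EXX = 480 MPa.
t_e = 0.707 × 6 = 4.242 mm; A_we = 4.242 × 110 = 466.6 mm².
Directional factor: 1.0 + 0.5 sin^1.5(65°) = 1.431.
F_nw = 0.6 × 480 × 1.431 = 412.2 MPa.
φR_n = 0.75 × 412.2 × 466.6 × 10⁻³ = 144.3 kN.

φR_n ≈ 144 kN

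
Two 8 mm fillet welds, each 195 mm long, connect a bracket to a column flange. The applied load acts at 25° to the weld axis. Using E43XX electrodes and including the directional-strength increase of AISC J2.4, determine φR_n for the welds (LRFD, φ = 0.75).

φR_n ≈ 485 kN

E43XX → F_EXX = 430 MPa.
t_e = 0.707 × 8 = 5.656 mm; A_we = 5.656 × 390 = 2206 mm².
Directional factor: 1.0 + 0.5 sin^1.5(25°) = 1.137.
F_nw = 0.6 × 430 × 1.137 = 293.4 MPa.
φR_n = 0.75 × 293.4 × 2206 × 10⁻³ = 485.5 kN.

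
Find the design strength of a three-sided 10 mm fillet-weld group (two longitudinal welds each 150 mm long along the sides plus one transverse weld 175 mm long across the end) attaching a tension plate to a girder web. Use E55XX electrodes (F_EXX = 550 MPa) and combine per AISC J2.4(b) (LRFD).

t_e = 0.707 × 10 = 7.07 mm.
R_nwl = 0.6 × 550 × 7.07 × 300 × 10⁻³ = 699.9 kN (longitudinal, 2 welds).
R_nwt = 0.6 × 550 × 7.07 × 175 × 10⁻³ = 408.3 kN (transverse, base value).
(i) R_nwl + R_nwt = 1108 kN; (ii) 0.85 R_nwl + 1.5 R_nwt = 1207 kN.
R_n = max = 1207 kN [governs: (ii)]; φR_n = 905.5 kN.

φR_n ≈ 906 kN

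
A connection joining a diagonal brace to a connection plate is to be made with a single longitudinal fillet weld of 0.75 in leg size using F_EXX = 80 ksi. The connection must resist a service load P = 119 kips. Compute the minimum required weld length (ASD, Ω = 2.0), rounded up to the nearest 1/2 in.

L = 9.5 in

Throat t_e = 0.707 × 0.75 = 0.5302 in.
r_n/Ω = (0.6 × 80 × 0.5302) / 2.0 = 12.73 kip/in.
L_req = P / (r_n/Ω) = 119 / 12.73 = 9.351 in total.
Round up → use L = 9.5 in.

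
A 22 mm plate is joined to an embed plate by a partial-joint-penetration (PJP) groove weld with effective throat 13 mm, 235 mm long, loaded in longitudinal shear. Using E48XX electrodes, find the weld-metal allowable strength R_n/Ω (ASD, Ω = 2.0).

E48XX → F_EXX = 480 MPa.
Effective throat (given) t_e = 13 mm.
A_we = 13 × 235 = 3055 mm².
F_nw = 0.6 F_EXX = 288 MPa.
R_n/Ω = (288 × 3055) / 2.0 × 10⁻³ = 439.9 kN.

R_n/Ω ≈ 440 kN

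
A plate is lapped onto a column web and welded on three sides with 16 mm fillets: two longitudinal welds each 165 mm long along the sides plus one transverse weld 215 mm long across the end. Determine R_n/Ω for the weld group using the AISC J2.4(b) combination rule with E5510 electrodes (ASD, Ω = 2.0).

E55XX → F_EXX = 550 MPa.
t_e = 0.707 × 16 = 11.31 mm.
R_nwl = 0.6 × 550 × 11.31 × 330 × 10⁻³ = 1232 kN (longitudinal, 2 welds).
R_nwt = 0.6 × 550 × 11.31 × 215 × 10⁻³ = 802.6 kN (transverse, base value).
(i) R_nwl + R_nwt = 2034 kN; (ii) 0.85 R_nwl + 1.5 R_nwt = 2251 kN.
R_n = max = 2251 kN [governs: (ii)]; R_n/Ω = 1125 kN.

R_n/Ω ≈ 1130 kN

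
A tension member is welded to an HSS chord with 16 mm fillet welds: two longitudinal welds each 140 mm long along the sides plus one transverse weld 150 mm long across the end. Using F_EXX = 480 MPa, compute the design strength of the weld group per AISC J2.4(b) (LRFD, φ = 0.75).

φR_n ≈ 1130 kN

t_e = 0.707 × 16 = 11.31 mm.
R_nwl = 0.6 × 480 × 11.31 × 280 × 10⁻³ = 912.2 kN (longitudinal, 2 welds).
R_nwt = 0.6 × 480 × 11.31 × 150 × 10⁻³ = 488.7 kN (transverse, base value).
(i) R_nwl + R_nwt = 1401 kN; (ii) 0.85 R_nwl + 1.5 R_nwt = 1508 kN.
R_n = max = 1508 kN [governs: (ii)]; φR_n = 1131 kN.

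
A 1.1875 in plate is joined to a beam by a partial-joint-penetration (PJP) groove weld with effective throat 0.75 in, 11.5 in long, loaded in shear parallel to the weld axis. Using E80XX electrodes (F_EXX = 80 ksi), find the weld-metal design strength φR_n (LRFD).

Effective throat (given) t_e = 0.75 in.
A_we = 0.75 × 11.5 = 8.625 in².
F_nw = 0.6 F_EXX = 48 ksi.
φR_n = 0.75 × 48 × 8.625 = 310.5 kip.

φR_n ≈ 310 kip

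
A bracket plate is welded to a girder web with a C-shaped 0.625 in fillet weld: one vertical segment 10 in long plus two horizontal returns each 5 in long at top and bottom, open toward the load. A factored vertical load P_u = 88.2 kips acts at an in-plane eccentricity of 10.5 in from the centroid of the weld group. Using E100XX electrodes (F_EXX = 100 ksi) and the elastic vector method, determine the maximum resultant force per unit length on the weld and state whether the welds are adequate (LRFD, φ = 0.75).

f_max ≈ 18 kip/in; adequate

Total weld length L_w = 20 in. Treat welds as unit-width lines.
Centroid: x̄ = 2×5×2.5 / 20 = 1.25 in from the vertical weld.
Polar moment about centroid: J = I_x + I_y = [10³/12 + 2×5×5²] + [10×1.25² + 2(5³/12 + 5×1.25²)] = 385.4 in³.
Direct shear f_v = P/L_w = 88.2 / 20 = 4.41 kip/in (vertical).
Torsion M = P·e = 88.2 × 10.5 = 926.1 kip·in.
Critical point at (x, y) = (3.75, 5) from centroid. f_tx = M·y/J = 12.01 kip/in; f_ty = M·x/J = 9.011 kip/in.
Resultant f_max = √[f_tx² + (f_v + f_ty)²] = √[12.01² + (4.41 + 9.011)²] = 18.01 kip/in.
Capacity per unit length: φr_n = 0.75 × 0.6 × 100 × (0.707 × 0.625) = 19.88 kip/in.
18.01 ≤ 19.88 → adequate.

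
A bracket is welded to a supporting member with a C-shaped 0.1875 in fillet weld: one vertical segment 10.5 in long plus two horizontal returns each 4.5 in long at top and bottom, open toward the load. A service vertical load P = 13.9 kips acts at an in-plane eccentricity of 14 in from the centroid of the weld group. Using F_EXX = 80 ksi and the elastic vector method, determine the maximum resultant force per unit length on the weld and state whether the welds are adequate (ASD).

Total weld length L_w = 19.5 in. Treat welds as unit-width lines.
Centroid: x̄ = 2×4.5×2.25 / 19.5 = 1.038 in from the vertical weld.
Polar moment about centroid: J = I_x + I_y = [10.5³/12 + 2×4.5×5.25²] + [10.5×1.038² + 2(4.5³/12 + 4.5×1.212²)] = 384.3 in³.
Direct shear f_v = P/L_w = 13.9 / 19.5 = 0.7128 kip/in (vertical).
Torsion M = P·e = 13.9 × 14 = 194.6 kip·in.
Critical point at (x, y) = (3.462, 5.25) from centroid. f_tx = M·y/J = 2.659 kip/in; f_ty = M·x/J = 1.753 kip/in.
Resultant f_max = √[f_tx² + (f_v + f_ty)²] = √[2.659² + (0.7128 + 1.753)²] = 3.626 kip/in.
Capacity per unit length: r_n/Ω = (1/2.0) × 0.6 × 80 × (0.707 × 0.1875) = 3.181 kip/in.
3.626 > 3.181 → NOT adequate.

f_max ≈ 3.63 kip/in; NOT adequate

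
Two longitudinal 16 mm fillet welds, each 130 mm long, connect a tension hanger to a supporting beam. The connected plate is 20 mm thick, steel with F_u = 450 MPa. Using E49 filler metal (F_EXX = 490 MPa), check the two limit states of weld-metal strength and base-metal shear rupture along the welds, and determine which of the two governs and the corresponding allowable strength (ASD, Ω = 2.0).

R_n/Ω ≈ 432 kN (weld metal governs)

t_e = 0.707 × 16 = 11.31 mm; L = 260 mm.
Weld metal: R_n/Ω = (1/2.0) × 0.6 × 490 × 11.31 × 260 × 10⁻³ = 432.3 kN.
Base metal (shear rupture): R_n/Ω = (1/2.0) × 0.6 × 450 × 20 × 260 × 10⁻³ = 702 kN.
Governing: weld metal.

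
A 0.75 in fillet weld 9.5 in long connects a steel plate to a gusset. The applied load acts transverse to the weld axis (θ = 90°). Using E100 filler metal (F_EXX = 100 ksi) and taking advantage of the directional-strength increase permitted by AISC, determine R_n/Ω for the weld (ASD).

R_n/Ω ≈ 227 kips

t_e = 0.707 × 0.75 = 0.5302 in; A_we = 0.5302 × 9.5 = 5.037 in².
Directional factor: 1.0 + 0.5 sin^1.5(90°) = 1.5.
F_nw = 0.6 × 100 × 1.5 = 90 ksi.
R_n/Ω = (90 × 5.037) / 2.0 = 226.7 kips.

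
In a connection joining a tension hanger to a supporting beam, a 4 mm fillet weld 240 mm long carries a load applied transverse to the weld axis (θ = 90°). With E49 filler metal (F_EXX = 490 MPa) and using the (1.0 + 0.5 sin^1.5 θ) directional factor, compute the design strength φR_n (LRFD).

φR_n ≈ 224 kN

t_e = 0.707 × 4 = 2.828 mm; A_we = 2.828 × 240 = 678.7 mm².
Directional factor: 1.0 + 0.5 sin^1.5(90°) = 1.5.
F_nw = 0.6 × 490 × 1.5 = 441 MPa.
φR_n = 0.75 × 441 × 678.7 × 10⁻³ = 224.5 kN.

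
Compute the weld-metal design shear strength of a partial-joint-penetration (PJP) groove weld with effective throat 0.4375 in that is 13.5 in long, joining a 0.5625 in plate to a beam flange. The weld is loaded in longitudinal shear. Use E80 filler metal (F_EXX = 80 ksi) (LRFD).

φR_n ≈ 213 kips

Effective throat (given) t_e = 0.4375 in.
A_we = 0.4375 × 13.5 = 5.906 in².
F_nw = 0.6 F_EXX = 48 ksi.
φR_n = 0.75 × 48 × 5.906 = 212.6 kips.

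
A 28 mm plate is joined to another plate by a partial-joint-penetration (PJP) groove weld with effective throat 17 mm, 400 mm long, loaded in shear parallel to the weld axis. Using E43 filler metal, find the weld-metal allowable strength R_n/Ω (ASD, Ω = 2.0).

R_n/Ω ≈ 877 kN

E43XX → F_EXX = 430 MPa.
Effective throat (given) t_e = 17 mm.
A_we = 17 × 400 = 6800 mm².
F_nw = 0.6 F_EXX = 258 MPa.
R_n/Ω = (258 × 6800) / 2.0 × 10⁻³ = 877.2 kN.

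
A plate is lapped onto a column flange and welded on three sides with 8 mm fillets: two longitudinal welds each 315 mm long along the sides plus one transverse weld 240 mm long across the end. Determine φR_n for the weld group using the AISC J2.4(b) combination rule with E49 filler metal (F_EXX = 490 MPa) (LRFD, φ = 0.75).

φR_n ≈ 1120 kN

t_e = 0.707 × 8 = 5.656 mm.
R_nwl = 0.6 × 490 × 5.656 × 630 × 10⁻³ = 1048 kN (longitudinal, 2 welds).
R_nwt = 0.6 × 490 × 5.656 × 240 × 10⁻³ = 399.1 kN (transverse, base value).
(i) R_nwl + R_nwt = 1447 kN; (ii) 0.85 R_nwl + 1.5 R_nwt = 1489 kN.
R_n = max = 1489 kN [governs: (ii)]; φR_n = 1117 kN.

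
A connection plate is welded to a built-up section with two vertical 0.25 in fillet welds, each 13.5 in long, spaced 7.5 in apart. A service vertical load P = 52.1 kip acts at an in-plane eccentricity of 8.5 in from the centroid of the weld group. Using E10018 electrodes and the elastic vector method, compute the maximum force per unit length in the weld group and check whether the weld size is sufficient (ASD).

f_max ≈ 5.53 kip/in; NOT adequate

E100XX → F_EXX = 100 ksi.
Total weld length L_w = 27 in. Treat welds as unit-width lines.
Polar moment about centroid: J = 2[d³/12 + d(b/2)²] = 2[13.5³/12 + 13.5×3.75²] = 789.8 in³.
Direct shear f_v = P/L_w = 52.1 / 27 = 1.93 kip/in (vertical).
Torsion M = P·e = 52.1 × 8.5 = 442.85 kip·in.
Critical point at (x, y) = (3.75, 6.75) from centroid. f_tx = M·y/J = 3.785 kip/in; f_ty = M·x/J = 2.103 kip/in.
Resultant f_max = √[f_tx² + (f_v + f_ty)²] = √[3.785² + (1.93 + 2.103)²] = 5.531 kip/in.
Capacity per unit length: r_n/Ω = (1/2.0) × 0.6 × 100 × (0.707 × 0.25) = 5.302 kip/in.
5.531 > 5.302 → NOT adequate.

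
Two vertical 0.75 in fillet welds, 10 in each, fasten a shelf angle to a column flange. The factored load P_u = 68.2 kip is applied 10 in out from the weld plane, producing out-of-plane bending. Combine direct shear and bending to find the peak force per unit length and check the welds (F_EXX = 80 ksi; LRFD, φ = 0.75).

f_max ≈ 20.7 kip/in; NOT adequate

L_w = 2 × 10 = 20 in; section modulus (unit throat) S = 2 × L²/6 = 33.33 in².
Direct shear f_v = P/L_w = 68.2/20 = 3.41 kip/in.
Moment M = P × e = 68.2 × 10 = 682 kip·in; bending f_b = M/S = 20.46 kip/in.
f_max = √(f_v² + f_b²) = √(3.41² + 20.46²) = 20.74 kip/in.
φr_n = 0.75 × 0.6 × 80 × (0.707 × 0.75) = 19.09 kip/in → NOT adequate.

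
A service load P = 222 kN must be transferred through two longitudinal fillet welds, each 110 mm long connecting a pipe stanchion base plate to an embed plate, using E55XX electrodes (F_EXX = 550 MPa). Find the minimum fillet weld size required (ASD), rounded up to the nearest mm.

w = 9 mm

Total weld length L = 220 mm.
Required throat t_e = P × Ω / (0.6 F_EXX × L) = 222 × 2.0 / (0.6 × 550 × 220 × 10⁻³) = 6.116 mm.
Required leg w = t_e / 0.707 = 8.65 mm → use 9 mm.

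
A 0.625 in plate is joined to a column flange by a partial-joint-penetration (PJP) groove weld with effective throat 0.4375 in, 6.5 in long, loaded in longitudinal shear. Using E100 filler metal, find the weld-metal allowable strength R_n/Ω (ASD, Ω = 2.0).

R_n/Ω ≈ 85.3 kips

E100XX → F_EXX = 100 ksi.
Effective throat (given) t_e = 0.4375 in.
A_we = 0.4375 × 6.5 = 2.844 in².
F_nw = 0.6 F_EXX = 60 ksi.
R_n/Ω = (60 × 2.844) / 2.0 = 85.31 kips.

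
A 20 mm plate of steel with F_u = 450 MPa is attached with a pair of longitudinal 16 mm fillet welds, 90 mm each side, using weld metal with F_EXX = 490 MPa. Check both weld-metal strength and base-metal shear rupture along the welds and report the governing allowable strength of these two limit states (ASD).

t_e = 0.707 × 16 = 11.31 mm; L = 180 mm.
Weld metal: R_n/Ω = (1/2.0) × 0.6 × 490 × 11.31 × 180 × 10⁻³ = 299.3 kN.
Base metal (shear rupture): R_n/Ω = (1/2.0) × 0.6 × 450 × 20 × 180 × 10⁻³ = 486 kN.
Governing: weld metal.

R_n/Ω ≈ 299 kN (weld metal governs)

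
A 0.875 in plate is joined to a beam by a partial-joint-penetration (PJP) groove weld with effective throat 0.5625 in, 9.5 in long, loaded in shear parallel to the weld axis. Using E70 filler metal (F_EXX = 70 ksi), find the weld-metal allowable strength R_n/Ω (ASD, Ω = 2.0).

R_n/Ω ≈ 112 kips

Effective throat (given) t_e = 0.5625 in.
A_we = 0.5625 × 9.5 = 5.344 in².
F_nw = 0.6 F_EXX = 42 ksi.
R_n/Ω = (42 × 5.344) / 2.0 = 112.2 kips.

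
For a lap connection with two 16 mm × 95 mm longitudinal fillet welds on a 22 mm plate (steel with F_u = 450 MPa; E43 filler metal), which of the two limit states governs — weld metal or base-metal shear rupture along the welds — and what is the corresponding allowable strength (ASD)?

E43XX → F_EXX = 430 MPa.
t_e = 0.707 × 16 = 11.31 mm; L = 190 mm.
Weld metal: R_n/Ω = (1/2.0) × 0.6 × 430 × 11.31 × 190 × 10⁻³ = 277.3 kN.
Base metal (shear rupture): R_n/Ω = (1/2.0) × 0.6 × 450 × 22 × 190 × 10⁻³ = 564.3 kN.
Governing: weld metal.

R_n/Ω ≈ 277 kN (weld metal governs)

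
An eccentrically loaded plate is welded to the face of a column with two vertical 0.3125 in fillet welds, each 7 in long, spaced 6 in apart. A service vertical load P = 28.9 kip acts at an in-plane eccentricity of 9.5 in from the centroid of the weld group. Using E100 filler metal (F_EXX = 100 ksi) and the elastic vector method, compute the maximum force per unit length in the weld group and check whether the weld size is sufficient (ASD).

f_max ≈ 8.4 kip/in; NOT adequate

Total weld length L_w = 14 in. Treat welds as unit-width lines.
Polar moment about centroid: J = 2[d³/12 + d(b/2)²] = 2[7³/12 + 7×3²] = 183.2 in³.
Direct shear f_v = P/L_w = 28.9 / 14 = 2.064 kip/in (vertical).
Torsion M = P·e = 28.9 × 9.5 = 274.55 kip·in.
Critical point at (x, y) = (3, 3.5) from centroid. f_tx = M·y/J = 5.246 kip/in; f_ty = M·x/J = 4.497 kip/in.
Resultant f_max = √[f_tx² + (f_v + f_ty)²] = √[5.246² + (2.064 + 4.497)²] = 8.401 kip/in.
Capacity per unit length: r_n/Ω = (1/2.0) × 0.6 × 100 × (0.707 × 0.3125) = 6.628 kip/in.
8.401 > 6.628 → NOT adequate.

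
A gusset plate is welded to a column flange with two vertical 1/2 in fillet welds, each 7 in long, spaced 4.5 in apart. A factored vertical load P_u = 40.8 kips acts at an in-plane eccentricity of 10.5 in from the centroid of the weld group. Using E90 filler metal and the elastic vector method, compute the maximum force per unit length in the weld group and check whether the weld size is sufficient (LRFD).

E90XX → F_EXX = 90 ksi.
Total weld length L_w = 14 in. Treat welds as unit-width lines.
Polar moment about centroid: J = 2[d³/12 + d(b/2)²] = 2[7³/12 + 7×2.25²] = 128 in³.
Direct shear f_v = P/L_w = 40.8 / 14 = 2.914 kip/in (vertical).
Torsion M = P·e = 40.8 × 10.5 = 428.4 kip·in.
Critical point at (x, y) = (2.25, 3.5) from centroid. f_tx = M·y/J = 11.71 kip/in; f_ty = M·x/J = 7.528 kip/in.
Resultant f_max = √[f_tx² + (f_v + f_ty)²] = √[11.71² + (2.914 + 7.528)²] = 15.69 kip/in.
Capacity per unit length: φr_n = 0.75 × 0.6 × 90 × (0.707 × 0.5) = 14.32 kip/in.
15.69 > 14.32 → NOT adequate.

f_max ≈ 15.7 kip/in; NOT adequate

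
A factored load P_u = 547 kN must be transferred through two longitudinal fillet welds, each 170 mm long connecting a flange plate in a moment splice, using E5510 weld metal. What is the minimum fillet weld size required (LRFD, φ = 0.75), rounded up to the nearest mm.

w = 10 mm

E55XX → F_EXX = 550 MPa.
Total weld length L = 340 mm.
Required throat t_e = P_u / (φ × 0.6 F_EXX × L) = 547 / (0.75 × 0.6 × 550 × 340 × 10⁻³) = 6.5 mm.
Required leg w = t_e / 0.707 = 9.194 mm → use 10 mm.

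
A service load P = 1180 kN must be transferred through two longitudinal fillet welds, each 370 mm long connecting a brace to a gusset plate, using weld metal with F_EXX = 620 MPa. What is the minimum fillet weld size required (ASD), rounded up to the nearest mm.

w = 13 mm

Total weld length L = 740 mm.
Required throat t_e = P × Ω / (0.6 F_EXX × L) = 1180 × 2.0 / (0.6 × 620 × 740 × 10⁻³) = 8.573 mm.
Required leg w = t_e / 0.707 = 12.13 mm → use 13 mm.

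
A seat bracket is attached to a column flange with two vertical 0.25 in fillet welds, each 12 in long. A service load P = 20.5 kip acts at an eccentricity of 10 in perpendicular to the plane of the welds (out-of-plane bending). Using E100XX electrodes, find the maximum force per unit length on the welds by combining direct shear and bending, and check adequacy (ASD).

f_max ≈ 4.36 kip/in; adequate

E100XX → F_EXX = 100 ksi.
L_w = 2 × 12 = 24 in; section modulus (unit throat) S = 2 × L²/6 = 48 in².
Direct shear f_v = P/L_w = 20.5/24 = 0.8542 kip/in.
Moment M = P × e = 20.5 × 10 = 205 kip·in; bending f_b = M/S = 4.271 kip/in.
f_max = √(f_v² + f_b²) = √(0.8542² + 4.271²) = 4.355 kip/in.
r_n/Ω = (1/2.0) × 0.6 × 100 × (0.707 × 0.25) = 5.302 kip/in → adequate.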